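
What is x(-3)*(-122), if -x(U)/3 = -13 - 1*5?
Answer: -6588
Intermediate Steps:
x(U) = 54 (x(U) = -3*(-13 - 1*5) = -3*(-13 - 5) = -3*(-18) = 54)
x(-3)*(-122) = 54*(-122) = -6588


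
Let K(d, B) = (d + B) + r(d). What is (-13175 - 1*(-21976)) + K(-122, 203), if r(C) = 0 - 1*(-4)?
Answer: 8886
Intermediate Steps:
r(C) = 4 (r(C) = 0 + 4 = 4)
K(d, B) = 4 + B + d (K(d, B) = (d + B) + 4 = (B + d) + 4 = 4 + B + d)
(-13175 - 1*(-21976)) + K(-122, 203) = (-13175 - 1*(-21976)) + (4 + 203 - 122) = (-13175 + 21976) + 85 = 8801 + 85 = 8886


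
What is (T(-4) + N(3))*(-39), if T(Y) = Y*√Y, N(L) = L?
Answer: -117 + 312*I ≈ -117.0 + 312.0*I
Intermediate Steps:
T(Y) = Y^(3/2)
(T(-4) + N(3))*(-39) = ((-4)^(3/2) + 3)*(-39) = (-8*I + 3)*(-39) = (3 - 8*I)*(-39) = -117 + 312*I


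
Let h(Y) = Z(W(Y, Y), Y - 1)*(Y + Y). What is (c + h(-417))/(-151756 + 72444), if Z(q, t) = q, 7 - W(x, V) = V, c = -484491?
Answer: 838107/79312 ≈ 10.567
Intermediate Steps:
W(x, V) = 7 - V
h(Y) = 2*Y*(7 - Y) (h(Y) = (7 - Y)*(Y + Y) = (7 - Y)*(2*Y) = 2*Y*(7 - Y))
(c + h(-417))/(-151756 + 72444) = (-484491 + 2*(-417)*(7 - 1*(-417)))/(-151756 + 72444) = (-484491 + 2*(-417)*(7 + 417))/(-79312) = (-484491 + 2*(-417)*424)*(-1/79312) = (-484491 - 353616)*(-1/79312) = -838107*(-1/79312) = 838107/79312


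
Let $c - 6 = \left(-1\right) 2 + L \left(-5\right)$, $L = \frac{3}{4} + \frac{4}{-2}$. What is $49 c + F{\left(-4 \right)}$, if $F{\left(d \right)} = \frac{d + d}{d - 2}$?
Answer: $\frac{6043}{12} \approx 503.58$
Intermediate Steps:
$F{\left(d \right)} = \frac{2 d}{-2 + d}$
$L = - \frac{5}{4}$ ($L = 3 \cdot \frac{1}{4} + 4 \left(- \frac{1}{2}\right) = \frac{3}{4} - 2 = - \frac{5}{4} \approx -1.25$)
$c = \frac{41}{4}$ ($c = 6 - - \frac{17}{4} = 6 + \left(-2 + \frac{25}{4}\right) = 6 + \frac{17}{4} = \frac{41}{4} \approx 10.25$)
$49 c + F{\left(-4 \right)} = 49 \cdot \frac{41}{4} + 2 \left(-4\right) \frac{1}{-2 - 4} = \frac{2009}{4} + 2 \left(-4\right) \frac{1}{-6} = \frac{2009}{4} + 2 \left(-4\right) \left(- \frac{1}{6}\right) = \frac{2009}{4} + \frac{4}{3} = \frac{6043}{12}$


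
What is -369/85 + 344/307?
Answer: -84043/26095 ≈ -3.2207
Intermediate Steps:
-369/85 + 344/307 = -84043/26095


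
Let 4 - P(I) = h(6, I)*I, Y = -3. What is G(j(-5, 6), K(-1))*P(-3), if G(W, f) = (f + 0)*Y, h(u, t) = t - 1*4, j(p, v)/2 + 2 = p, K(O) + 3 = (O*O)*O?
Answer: -204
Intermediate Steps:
K(O) = -3 + O**3 (K(O) = -3 + (O*O)*O = -3 + O**2*O = -3 + O**3)
j(p, v) = -4 + 2*p
h(u, t) = -4 + t (h(u, t) = t - 4 = -4 + t)
P(I) = 4 - I*(-4 + I) (P(I) = 4 - (-4 + I)*I = 4 - I*(-4 + I))
G(W, f) = -3*f (G(W, f) = (f + 0)*(-3) = f*(-3) = -3*f)
G(j(-5, 6), K(-1))*P(-3) = (-3*(-3 + (-1)**3))*(4 - 1*(-3)*(-4 - 3)) = (-3*(-3 - 1))*(4 - 1*(-3)*(-7)) = (-3*(-4))*(4 - 21) = 12*(-17) = -204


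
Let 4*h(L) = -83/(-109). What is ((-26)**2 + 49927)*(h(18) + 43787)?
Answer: 966072752645/436 ≈ 2.2158e+9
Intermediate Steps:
h(L) = 83/436 (h(L) = (-83/(-109))/4 = (-83*(-1/109))/4 = (1/4)*(83/109) = 83/436)
((-26)**2 + 49927)*(h(18) + 43787) = ((-26)**2 + 49927)*(83/436 + 43787) = (676 + 49927)*(19091215/436) = 50603*(19091215/436) = 966072752645/436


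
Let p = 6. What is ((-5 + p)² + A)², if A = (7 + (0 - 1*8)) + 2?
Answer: 4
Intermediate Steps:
A = 1 (A = (7 + (0 - 8)) + 2 = (7 - 8) + 2 = -1 + 2 = 1)
((-5 + p)² + A)² = ((-5 + 6)² + 1)² = (1² + 1)² = (1 + 1)² = 2² = 4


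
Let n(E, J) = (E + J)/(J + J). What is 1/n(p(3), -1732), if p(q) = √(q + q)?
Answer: 2999824/1499909 + 1732*√6/1499909 ≈ 2.0028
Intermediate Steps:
p(q) = √2*√q (p(q) = √(2*q) = √2*√q)
n(E, J) = (E + J)/(2*J) (n(E, J) = (E + J)/((2*J)) = (E + J)*(1/(2*J)) = (E + J)/(2*J))
1/n(p(3), -1732) = 1/((½)*(√2*√3 - 1732)/(-1732)) = 1/((½)*(-1/1732)*(√6 - 1732)) = 1/((½)*(-1/1732)*(-1732 + √6)) = 1/(½ - √6/3464)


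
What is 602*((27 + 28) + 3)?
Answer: 34916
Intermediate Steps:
602*((27 + 28) + 3) = 602*(55 + 3) = 602*58 = 34916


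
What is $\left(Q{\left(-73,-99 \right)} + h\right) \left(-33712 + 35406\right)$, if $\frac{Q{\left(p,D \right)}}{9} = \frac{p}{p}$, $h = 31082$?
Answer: $52668154$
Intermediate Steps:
$Q{\left(p,D \right)} = 9$ ($Q{\left(p,D \right)} = 9 \frac{p}{p} = 9 \cdot 1 = 9$)
$\left(Q{\left(-73,-99 \right)} + h\right) \left(-33712 + 35406\right) = \left(9 + 31082\right) \left(-33712 + 35406\right) = 31091 \cdot 1694 = 52668154$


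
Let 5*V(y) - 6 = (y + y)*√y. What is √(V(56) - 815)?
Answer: √(-20345 + 1120*√14)/5 ≈ 25.42*I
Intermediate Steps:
V(y) = 6/5 + 2*y^(3/2)/5 (V(y) = 6/5 + ((y + y)*√y)/5 = 6/5 + ((2*y)*√y)/5 = 6/5 + (2*y^(3/2))/5 = 6/5 + 2*y^(3/2)/5)
√(V(56) - 815) = √((6/5 + 2*56^(3/2)/5) - 815) = √((6/5 + 2*(112*√14)/5) - 815) = √((6/5 + 224*√14/5) - 815) = √(-4069/5 + 224*√14/5)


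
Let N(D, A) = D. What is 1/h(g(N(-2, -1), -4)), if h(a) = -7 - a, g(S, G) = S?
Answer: -⅕ ≈ -0.20000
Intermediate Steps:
1/h(g(N(-2, -1), -4)) = 1/(-7 - 1*(-2)) = 1/(-7 + 2) = 1/(-5) = -⅕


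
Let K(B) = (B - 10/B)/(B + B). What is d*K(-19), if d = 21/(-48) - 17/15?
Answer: -44109/57760 ≈ -0.76366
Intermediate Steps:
K(B) = (B - 10/B)/(2*B) (K(B) = (B - 10/B)/((2*B)) = (B - 10/B)*(1/(2*B)) = (B - 10/B)/(2*B))
d = -377/240 (d = 21*(-1/48) - 17*1/15 = -7/16 - 17/15 = -377/240 ≈ -1.5708)
d*K(-19) = -377*(1/2 - 5/(-19)**2)/240 = -377*(1/2 - 5*1/361)/240 = -377*(1/2 - 5/361)/240 = -377/240*351/722 = -44109/57760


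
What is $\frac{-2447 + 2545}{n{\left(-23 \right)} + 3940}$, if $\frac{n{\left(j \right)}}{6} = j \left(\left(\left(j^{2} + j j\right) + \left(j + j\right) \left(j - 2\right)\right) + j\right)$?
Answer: $- \frac{49}{148795} \approx -0.00032931$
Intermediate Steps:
$n{\left(j \right)} = 6 j \left(j + 2 j^{2} + 2 j \left(-2 + j\right)\right)$ ($n{\left(j \right)} = 6 j \left(\left(\left(j^{2} + j j\right) + \left(j + j\right) \left(j - 2\right)\right) + j\right) = 6 j \left(\left(\left(j^{2} + j^{2}\right) + 2 j \left(-2 + j\right)\right) + j\right) = 6 j \left(\left(2 j^{2} + 2 j \left(-2 + j\right)\right) + j\right) = 6 j \left(j + 2 j^{2} + 2 j \left(-2 + j\right)\right)$)
$\frac{-2447 + 2545}{n{\left(-23 \right)} + 3940} = \frac{-2447 + 2545}{\left(-23\right)^{2} \left(-18 + 24 \left(-23\right)\right) + 3940} = \frac{98}{529 \left(-18 - 552\right) + 3940} = \frac{98}{529 \left(-570\right) + 3940} = \frac{98}{-301530 + 3940} = \frac{98}{-297590} = 98 \left(- \frac{1}{297590}\right) = - \frac{49}{148795}$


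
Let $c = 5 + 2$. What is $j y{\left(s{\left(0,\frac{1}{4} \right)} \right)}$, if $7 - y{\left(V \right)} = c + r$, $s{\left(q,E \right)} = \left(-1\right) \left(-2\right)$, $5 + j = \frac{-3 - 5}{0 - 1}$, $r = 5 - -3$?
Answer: $-24$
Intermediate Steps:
$r = 8$ ($r = 5 + 3 = 8$)
$j = 3$ ($j = -5 + \frac{-3 - 5}{0 - 1} = -5 - \frac{8}{-1} = -5 - -8 = -5 + 8 = 3$)
$c = 7$
$s{\left(q,E \right)} = 2$
$y{\left(V \right)} = -8$ ($y{\left(V \right)} = 7 - \left(7 + 8\right) = 7 - 15 = -8$)
$j y{\left(s{\left(0,\frac{1}{4} \right)} \right)} = 3 \left(-8\right) = -24$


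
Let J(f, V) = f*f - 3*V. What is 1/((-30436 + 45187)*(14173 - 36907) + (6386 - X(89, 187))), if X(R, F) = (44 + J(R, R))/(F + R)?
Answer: -46/15425772291 ≈ -2.9820e-9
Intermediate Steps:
J(f, V) = f² - 3*V
X(R, F) = (44 + R² - 3*R)/(F + R) (X(R, F) = (44 + (R² - 3*R))/(F + R) = (44 + R² - 3*R)/(F + R))
1/((-30436 + 45187)*(14173 - 36907) + (6386 - X(89, 187))) = 1/((-30436 + 45187)*(14173 - 36907) + (6386 - (44 + 89² - 3*89)/(187 + 89))) = 1/(14751*(-22734) + (6386 - (44 + 7921 - 267)/276)) = 1/(-335349234 + (6386 - 7698/276)) = 1/(-335349234 + (6386 - 1*1283/46)) = 1/(-335349234 + (6386 - 1283/46)) = 1/(-335349234 + 292473/46) = 1/(-15425772291/46) = -46/15425772291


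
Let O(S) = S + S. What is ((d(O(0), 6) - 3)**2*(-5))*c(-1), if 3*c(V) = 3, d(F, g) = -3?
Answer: -180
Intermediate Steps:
O(S) = 2*S
c(V) = 1 (c(V) = (1/3)*3 = 1)
((d(O(0), 6) - 3)**2*(-5))*c(-1) = ((-3 - 3)**2*(-5))*1 = ((-6)**2*(-5))*1 = (36*(-5))*1 = -180*1 = -180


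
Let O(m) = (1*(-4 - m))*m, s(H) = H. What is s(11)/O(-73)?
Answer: -11/5037 ≈ -0.0021838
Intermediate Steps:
O(m) = m*(-4 - m) (O(m) = (-4 - m)*m = m*(-4 - m))
s(11)/O(-73) = 11/((-1*(-73)*(4 - 73))) = 11/((-1*(-73)*(-69))) = 11/(-5037) = 11*(-1/5037) = -11/5037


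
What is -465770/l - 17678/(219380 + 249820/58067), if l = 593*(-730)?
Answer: 274453666932223/275729031826460 ≈ 0.99537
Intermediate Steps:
l = -432890
-465770/l - 17678/(219380 + 249820/58067) = -465770/(-432890) - 17678/(219380 + 249820/58067) = -465770*(-1/432890) - 17678/(219380 + 249820*(1/58067)) = 46577/43289 - 17678/(219380 + 249820/58067) = 46577/43289 - 17678/12738988280/58067 = 46577/43289 - 17678*58067/12738988280 = 46577/43289 - 513254213/6369494140 = 274453666932223/275729031826460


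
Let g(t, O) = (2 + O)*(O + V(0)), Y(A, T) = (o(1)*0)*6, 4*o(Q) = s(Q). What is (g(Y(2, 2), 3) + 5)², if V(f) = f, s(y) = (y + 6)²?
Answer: 400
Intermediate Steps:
s(y) = (6 + y)²
o(Q) = (6 + Q)²/4
Y(A, T) = 0 (Y(A, T) = (((6 + 1)²/4)*0)*6 = (((¼)*7²)*0)*6 = (((¼)*49)*0)*6 = ((49/4)*0)*6 = 0*6 = 0)
g(t, O) = O*(2 + O) (g(t, O) = (2 + O)*(O + 0) = (2 + O)*O = O*(2 + O))
(g(Y(2, 2), 3) + 5)² = (3*(2 + 3) + 5)² = (3*5 + 5)² = (15 + 5)² = 20² = 400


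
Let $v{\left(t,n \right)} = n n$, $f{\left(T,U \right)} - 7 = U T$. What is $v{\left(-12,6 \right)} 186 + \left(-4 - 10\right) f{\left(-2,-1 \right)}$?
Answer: $6570$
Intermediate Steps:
$f{\left(T,U \right)} = 7 + T U$ ($f{\left(T,U \right)} = 7 + U T = 7 + T U$)
$v{\left(t,n \right)} = n^{2}$
$v{\left(-12,6 \right)} 186 + \left(-4 - 10\right) f{\left(-2,-1 \right)} = 6^{2} \cdot 186 + \left(-4 - 10\right) \left(7 - -2\right) = 36 \cdot 186 - 14 \left(7 + 2\right) = 6696 - 126 = 6570$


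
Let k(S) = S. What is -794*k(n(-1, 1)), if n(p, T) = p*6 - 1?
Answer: 5558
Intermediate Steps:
n(p, T) = -1 + 6*p (n(p, T) = 6*p - 1 = -1 + 6*p)
-794*k(n(-1, 1)) = -794*(-1 + 6*(-1)) = -794*(-1 - 6) = -794*(-7) = 5558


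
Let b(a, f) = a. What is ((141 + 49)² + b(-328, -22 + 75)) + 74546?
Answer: 110318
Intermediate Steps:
((141 + 49)² + b(-328, -22 + 75)) + 74546 = ((141 + 49)² - 328) + 74546 = (190² - 328) + 74546 = (36100 - 328) + 74546 = 35772 + 74546 = 110318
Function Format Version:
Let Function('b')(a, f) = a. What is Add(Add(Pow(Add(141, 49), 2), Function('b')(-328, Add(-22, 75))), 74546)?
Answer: 110318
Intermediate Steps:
Add(Add(Pow(Add(141, 49), 2), Function('b')(-328, Add(-22, 75))), 74546) = Add(Add(Pow(Add(141, 49), 2), -328), 74546) = Add(Add(Pow(190, 2), -328), 74546) = Add(Add(36100, -328), 74546) = Add(35772, 74546) = 110318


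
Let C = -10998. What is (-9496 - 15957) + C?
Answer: -36451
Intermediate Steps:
(-9496 - 15957) + C = (-9496 - 15957) - 10998 = -25453 - 10998 = -36451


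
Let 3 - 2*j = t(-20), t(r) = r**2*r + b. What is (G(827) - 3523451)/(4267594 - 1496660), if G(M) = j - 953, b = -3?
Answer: -3520401/2770934 ≈ -1.2705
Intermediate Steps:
t(r) = -3 + r**3 (t(r) = r**2*r - 3 = r**3 - 3 = -3 + r**3)
j = 4003 (j = 3/2 - (-3 + (-20)**3)/2 = 3/2 - (-3 - 8000)/2 = 3/2 - 1/2*(-8003) = 3/2 + 8003/2 = 4003)
G(M) = 3050 (G(M) = 4003 - 953 = 3050)
(G(827) - 3523451)/(4267594 - 1496660) = (3050 - 3523451)/(4267594 - 1496660) = -3520401/2770934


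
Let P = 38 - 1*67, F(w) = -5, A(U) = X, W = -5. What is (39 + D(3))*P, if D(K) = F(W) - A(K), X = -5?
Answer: -1131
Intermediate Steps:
A(U) = -5
P = -29 (P = 38 - 67 = -29)
D(K) = 0 (D(K) = -5 - 1*(-5) = -5 + 5 = 0)
(39 + D(3))*P = (39 + 0)*(-29) = 39*(-29) = -1131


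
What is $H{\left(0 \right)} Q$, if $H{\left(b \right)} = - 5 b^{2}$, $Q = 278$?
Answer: $0$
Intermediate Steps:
$H{\left(0 \right)} Q = - 5 \cdot 0^{2} \cdot 278 = \left(-5\right) 0 \cdot 278 = 0 \cdot 278 = 0$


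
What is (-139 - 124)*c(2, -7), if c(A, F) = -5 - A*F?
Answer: -2367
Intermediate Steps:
c(A, F) = -5 - A*F
(-139 - 124)*c(2, -7) = (-139 - 124)*(-5 - 1*2*(-7)) = -263*(-5 + 14) = -263*9 = -2367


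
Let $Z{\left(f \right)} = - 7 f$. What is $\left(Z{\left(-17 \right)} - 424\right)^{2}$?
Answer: $93025$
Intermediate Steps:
$\left(Z{\left(-17 \right)} - 424\right)^{2} = \left(\left(-7\right) \left(-17\right) - 424\right)^{2} = \left(119 - 424\right)^{2} = \left(-305\right)^{2} = 93025$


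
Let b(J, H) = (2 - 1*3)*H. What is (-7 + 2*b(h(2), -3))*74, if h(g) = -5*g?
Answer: -74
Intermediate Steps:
b(J, H) = -H (b(J, H) = (2 - 3)*H = -H)
(-7 + 2*b(h(2), -3))*74 = (-7 + 2*(-1*(-3)))*74 = (-7 + 2*3)*74 = (-7 + 6)*74 = -1*74 = -74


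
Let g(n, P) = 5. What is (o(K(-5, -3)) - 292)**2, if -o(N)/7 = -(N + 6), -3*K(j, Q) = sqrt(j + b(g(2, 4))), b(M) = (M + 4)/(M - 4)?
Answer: 583696/9 ≈ 64855.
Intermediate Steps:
b(M) = (4 + M)/(-4 + M)
K(j, Q) = -sqrt(9 + j)/3 (K(j, Q) = -sqrt(j + (4 + 5)/(-4 + 5))/3 = -sqrt(j + 9/1)/3 = -sqrt(j + 1*9)/3 = -sqrt(j + 9)/3 = -sqrt(9 + j)/3)
o(N) = 42 + 7*N (o(N) = -(-7)*(N + 6) = -(-7)*(6 + N) = -7*(-6 - N) = 42 + 7*N)
(o(K(-5, -3)) - 292)**2 = ((42 + 7*(-sqrt(9 - 5)/3)) - 292)**2 = ((42 + 7*(-sqrt(4)/3)) - 292)**2 = ((42 + 7*(-1/3*2)) - 292)**2 = ((42 + 7*(-2/3)) - 292)**2 = ((42 - 14/3) - 292)**2 = (112/3 - 292)**2 = (-764/3)**2 = 583696/9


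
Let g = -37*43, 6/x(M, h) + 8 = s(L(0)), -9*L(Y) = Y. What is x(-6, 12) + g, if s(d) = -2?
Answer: -7958/5 ≈ -1591.6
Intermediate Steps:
L(Y) = -Y/9
x(M, h) = -⅗ (x(M, h) = 6/(-8 - 2) = 6/(-10) = 6*(-⅒) = -⅗)
g = -1591
x(-6, 12) + g = -⅗ - 1591 = -7958/5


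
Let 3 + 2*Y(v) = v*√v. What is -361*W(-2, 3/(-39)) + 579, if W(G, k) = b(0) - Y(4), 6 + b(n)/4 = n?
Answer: 20291/2 ≈ 10146.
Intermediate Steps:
b(n) = -24 + 4*n
Y(v) = -3/2 + v^(3/2)/2 (Y(v) = -3/2 + (v*√v)/2 = -3/2 + v^(3/2)/2)
W(G, k) = -53/2 (W(G, k) = (-24 + 4*0) - (-3/2 + 4^(3/2)/2) = (-24 + 0) - (-3/2 + (½)*8) = -24 - (-3/2 + 4) = -24 - 1*5/2 = -24 - 5/2 = -53/2)
-361*W(-2, 3/(-39)) + 579 = -361*(-53/2) + 579 = 19133/2 + 579 = 20291/2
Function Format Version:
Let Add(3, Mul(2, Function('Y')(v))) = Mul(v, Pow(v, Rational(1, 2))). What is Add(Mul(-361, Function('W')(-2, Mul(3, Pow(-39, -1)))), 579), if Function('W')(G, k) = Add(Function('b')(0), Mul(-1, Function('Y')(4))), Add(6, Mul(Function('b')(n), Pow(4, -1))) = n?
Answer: Rational(20291, 2) ≈ 10146.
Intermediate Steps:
Function('b')(n) = Add(-24, Mul(4, n))
Function('Y')(v) = Add(Rational(-3, 2), Mul(Rational(1, 2), Pow(v, Rational(3, 2)))) (Function('Y')(v) = Add(Rational(-3, 2), Mul(Rational(1, 2), Mul(v, Pow(v, Rational(1, 2))))) = Add(Rational(-3, 2), Mul(Rational(1, 2), Pow(v, Rational(3, 2)))))
Function('W')(G, k) = Rational(-53, 2) (Function('W')(G, k) = Add(Add(-24, Mul(4, 0)), Mul(-1, Add(Rational(-3, 2), Mul(Rational(1, 2), Pow(4, Rational(3, 2)))))) = Add(Add(-24, 0), Mul(-1, Add(Rational(-3, 2), Mul(Rational(1, 2), 8)))) = Add(-24, Mul(-1, Add(Rational(-3, 2), 4))) = Add(-24, Mul(-1, Rational(5, 2))) = Add(-24, Rational(-5, 2)) = Rational(-53, 2))
Add(Mul(-361, Function('W')(-2, Mul(3, Pow(-39, -1)))), 579) = Add(Mul(-361, Rational(-53, 2)), 579) = Add(Rational(19133, 2), 579) = Rational(20291, 2)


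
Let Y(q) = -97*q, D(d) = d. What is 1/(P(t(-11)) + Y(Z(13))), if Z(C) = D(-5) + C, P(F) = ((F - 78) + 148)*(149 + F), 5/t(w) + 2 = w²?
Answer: 14161/136840624 ≈ 0.00010349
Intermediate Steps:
t(w) = 5/(-2 + w²)
P(F) = (70 + F)*(149 + F) (P(F) = ((-78 + F) + 148)*(149 + F) = (70 + F)*(149 + F))
Z(C) = -5 + C
1/(P(t(-11)) + Y(Z(13))) = 1/((10430 + (5/(-2 + (-11)²))² + 219*(5/(-2 + (-11)²))) - 97*(-5 + 13)) = 1/((10430 + (5/(-2 + 121))² + 219*(5/(-2 + 121))) - 97*8) = 1/((10430 + (5/119)² + 219*(5/119)) - 776) = 1/((10430 + 25/14161 + 1095/119) - 776) = 1/(147829560/14161 - 776) = 1/(136840624/14161) = 14161/136840624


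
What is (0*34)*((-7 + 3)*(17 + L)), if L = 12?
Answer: 0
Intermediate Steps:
(0*34)*((-7 + 3)*(17 + L)) = (0*34)*((-7 + 3)*(17 + 12)) = 0*(-4*29) = 0*(-116) = 0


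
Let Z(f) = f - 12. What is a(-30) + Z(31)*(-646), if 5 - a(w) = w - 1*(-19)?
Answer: -12258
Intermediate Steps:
a(w) = -14 - w (a(w) = 5 - (w - 1*(-19)) = 5 - (w + 19) = 5 - (19 + w) = 5 + (-19 - w) = -14 - w)
Z(f) = -12 + f
a(-30) + Z(31)*(-646) = (-14 - 1*(-30)) + (-12 + 31)*(-646) = (-14 + 30) + 19*(-646) = 16 - 12274 = -12258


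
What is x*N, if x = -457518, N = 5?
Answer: -2287590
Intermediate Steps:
x*N = -457518*5 = -2287590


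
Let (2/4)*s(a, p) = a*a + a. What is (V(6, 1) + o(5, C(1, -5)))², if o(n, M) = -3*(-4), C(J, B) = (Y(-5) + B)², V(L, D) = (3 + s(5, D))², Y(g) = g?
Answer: 15848361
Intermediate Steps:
s(a, p) = 2*a + 2*a² (s(a, p) = 2*(a*a + a) = 2*(a² + a) = 2*(a + a²) = 2*a + 2*a²)
V(L, D) = 3969 (V(L, D) = (3 + 2*5*(1 + 5))² = (3 + 2*5*6)² = (3 + 60)² = 63² = 3969)
C(J, B) = (-5 + B)²
o(n, M) = 12
(V(6, 1) + o(5, C(1, -5)))² = (3969 + 12)² = 3981² = 15848361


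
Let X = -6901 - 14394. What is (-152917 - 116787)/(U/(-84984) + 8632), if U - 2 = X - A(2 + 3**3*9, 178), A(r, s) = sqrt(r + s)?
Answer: -8407284928259392608/269086813586659169 + 34380787104*sqrt(47)/269086813586659169 ≈ -31.244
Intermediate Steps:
X = -21295
U = -21293 - 3*sqrt(47) (U = 2 + (-21295 - sqrt((2 + 3**3*9) + 178)) = 2 + (-21295 - sqrt((2 + 27*9) + 178)) = 2 + (-21295 - sqrt((2 + 243) + 178)) = 2 + (-21295 - sqrt(245 + 178)) = 2 + (-21295 - sqrt(423)) = 2 + (-21295 - 3*sqrt(47)) = -21293 - 3*sqrt(47) ≈ -21314.)
(-152917 - 116787)/(U/(-84984) + 8632) = (-152917 - 116787)/((-21293 - 3*sqrt(47))/(-84984) + 8632) = -269704/((-21293 - 3*sqrt(47))*(-1/84984) + 8632) = -269704/((21293/84984 + sqrt(47)/28328) + 8632) = -269704/(733603181/84984 + sqrt(47)/28328)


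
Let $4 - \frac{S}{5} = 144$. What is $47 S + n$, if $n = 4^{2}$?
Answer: $-32884$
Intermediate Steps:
$S = -700$ ($S = 20 - 720 = -700$)
$n = 16$
$47 S + n = 47 \left(-700\right) + 16 = -32900 + 16 = -32884$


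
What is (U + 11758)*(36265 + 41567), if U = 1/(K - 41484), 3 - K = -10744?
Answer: 28128924161640/30737 ≈ 9.1515e+8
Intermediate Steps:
K = 10747 (K = 3 - 1*(-10744) = 3 + 10744 = 10747)
U = -1/30737 (U = 1/(10747 - 41484) = 1/(-30737) = -1/30737 ≈ -3.2534e-5)
(U + 11758)*(36265 + 41567) = (-1/30737 + 11758)*(36265 + 41567) = (361405645/30737)*77832 = 28128924161640/30737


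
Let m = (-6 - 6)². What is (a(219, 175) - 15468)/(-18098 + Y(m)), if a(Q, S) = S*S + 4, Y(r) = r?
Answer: -15161/17954 ≈ -0.84444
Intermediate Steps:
m = 144 (m = (-12)² = 144)
a(Q, S) = 4 + S² (a(Q, S) = S² + 4 = 4 + S²)
(a(219, 175) - 15468)/(-18098 + Y(m)) = ((4 + 175²) - 15468)/(-18098 + 144) = ((4 + 30625) - 15468)/(-17954) = (30629 - 15468)*(-1/17954) = 15161*(-1/17954) = -15161/17954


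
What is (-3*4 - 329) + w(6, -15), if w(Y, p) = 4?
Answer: -337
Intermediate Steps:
(-3*4 - 329) + w(6, -15) = (-3*4 - 329) + 4 = (-12 - 329) + 4 = -341 + 4 = -337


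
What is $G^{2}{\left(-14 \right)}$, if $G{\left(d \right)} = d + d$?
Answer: $784$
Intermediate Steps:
$G{\left(d \right)} = 2 d$
$G^{2}{\left(-14 \right)} = \left(2 \left(-14\right)\right)^{2} = \left(-28\right)^{2} = 784$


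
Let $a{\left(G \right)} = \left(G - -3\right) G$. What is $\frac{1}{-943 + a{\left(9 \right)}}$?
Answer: $- \frac{1}{835} \approx -0.0011976$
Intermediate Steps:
$a{\left(G \right)} = G \left(3 + G\right)$ ($a{\left(G \right)} = \left(G + 3\right) G = \left(3 + G\right) G = G \left(3 + G\right)$)
$\frac{1}{-943 + a{\left(9 \right)}} = \frac{1}{-943 + 9 \left(3 + 9\right)} = \frac{1}{-943 + 9 \cdot 12} = \frac{1}{-943 + 108} = \frac{1}{-835} = - \frac{1}{835}$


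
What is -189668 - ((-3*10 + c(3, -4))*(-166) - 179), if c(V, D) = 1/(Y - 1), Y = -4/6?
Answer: -972843/5 ≈ -1.9457e+5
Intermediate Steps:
Y = -⅔ (Y = -4*⅙ = -⅔ ≈ -0.66667)
c(V, D) = -⅗ (c(V, D) = 1/(-⅔ - 1) = 1/(-5/3) = -⅗)
-189668 - ((-3*10 + c(3, -4))*(-166) - 179) = -189668 - ((-3*10 - ⅗)*(-166) - 179) = -189668 - ((-30 - ⅗)*(-166) - 179) = -189668 - (-153/5*(-166) - 179) = -189668 - (25398/5 - 179) = -189668 - 1*24503/5 = -189668 - 24503/5 = -972843/5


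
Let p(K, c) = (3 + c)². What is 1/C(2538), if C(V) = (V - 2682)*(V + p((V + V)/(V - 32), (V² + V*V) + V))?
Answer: -1/23908936394387376 ≈ -4.1825e-17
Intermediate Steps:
C(V) = (-2682 + V)*(V + (3 + V + 2*V²)²) (C(V) = (V - 2682)*(V + (3 + ((V² + V*V) + V))²) = (-2682 + V)*(V + (3 + ((V² + V²) + V))²) = (-2682 + V)*(V + (3 + (2*V² + V))²) = (-2682 + V)*(V + (3 + (V + 2*V²))²) = (-2682 + V)*(V + (3 + V + 2*V²)²))
1/C(2538) = 1/(-24138 - 34859*2538² - 18765*2538 - 10724*2538⁴ - 10715*2538³ + 4*2538⁵) = 1/(-24138 - 34859*6441444 - 47625570 - 10724*41492200805136 - 10715*16348384872 + 4*105307205643435168) = 1/(-24138 - 224542296396 - 47625570 - 444962361434278464 - 175172943903480 + 421228822573740672) = 1/(-23908936394387376) = -1/23908936394387376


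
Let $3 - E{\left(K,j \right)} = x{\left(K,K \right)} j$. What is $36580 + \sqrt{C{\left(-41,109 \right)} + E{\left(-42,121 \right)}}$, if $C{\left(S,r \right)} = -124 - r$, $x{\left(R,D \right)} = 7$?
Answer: $36580 + i \sqrt{1077} \approx 36580.0 + 32.818 i$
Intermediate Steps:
$E{\left(K,j \right)} = 3 - 7 j$
$36580 + \sqrt{C{\left(-41,109 \right)} + E{\left(-42,121 \right)}} = 36580 + \sqrt{\left(-124 - 109\right) + \left(3 - 847\right)} = 36580 + \sqrt{-233 - 844} = 36580 + \sqrt{-1077} = 36580 + i \sqrt{1077}$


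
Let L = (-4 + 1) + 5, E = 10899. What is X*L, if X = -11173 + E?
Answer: -548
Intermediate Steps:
L = 2 (L = -3 + 5 = 2)
X = -274 (X = -11173 + 10899 = -274)
X*L = -274*2 = -548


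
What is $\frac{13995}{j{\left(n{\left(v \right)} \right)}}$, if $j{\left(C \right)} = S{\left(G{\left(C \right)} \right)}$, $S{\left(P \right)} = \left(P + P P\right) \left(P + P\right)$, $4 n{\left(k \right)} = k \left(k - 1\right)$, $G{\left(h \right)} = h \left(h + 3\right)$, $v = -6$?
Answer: $\frac{49760}{20396691} \approx 0.0024396$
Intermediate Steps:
$G{\left(h \right)} = h \left(3 + h\right)$
$n{\left(k \right)} = \frac{k \left(-1 + k\right)}{4}$ ($n{\left(k \right)} = \frac{k \left(k - 1\right)}{4} = \frac{k \left(-1 + k\right)}{4}$)
$S{\left(P \right)} = 2 P \left(P + P^{2}\right)$ ($S{\left(P \right)} = \left(P + P^{2}\right) 2 P = 2 P \left(P + P^{2}\right)$)
$j{\left(C \right)} = 2 C^{2} \left(3 + C\right)^{2} \left(1 + C \left(3 + C\right)\right)$ ($j{\left(C \right)} = 2 \left(C \left(3 + C\right)\right)^{2} \left(1 + C \left(3 + C\right)\right) = 2 C^{2} \left(3 + C\right)^{2} \left(1 + C \left(3 + C\right)\right)$)
$\frac{13995}{j{\left(n{\left(v \right)} \right)}} = \frac{13995}{2 \left(\frac{1}{4} \left(-6\right) \left(-1 - 6\right)\right)^{2} \left(3 + \frac{1}{4} \left(-6\right) \left(-1 - 6\right)\right)^{2} \left(1 + \frac{1}{4} \left(-6\right) \left(-1 - 6\right) \left(3 + \frac{1}{4} \left(-6\right) \left(-1 - 6\right)\right)\right)} = \frac{13995}{2 \left(\frac{1}{4} \left(-6\right) \left(-7\right)\right)^{2} \left(3 + \frac{1}{4} \left(-6\right) \left(-7\right)\right)^{2} \left(1 + \frac{1}{4} \left(-6\right) \left(-7\right) \left(3 + \frac{1}{4} \left(-6\right) \left(-7\right)\right)\right)} = \frac{13995}{2 \left(\frac{21}{2}\right)^{2} \left(3 + \frac{21}{2}\right)^{2} \left(1 + \frac{21 \left(3 + \frac{21}{2}\right)}{2}\right)} = \frac{13995}{2 \cdot \frac{441}{4} \left(\frac{27}{2}\right)^{2} \left(1 + \frac{21}{2} \cdot \frac{27}{2}\right)} = \frac{13995}{2 \cdot \frac{441}{4} \cdot \frac{729}{4} \left(1 + \frac{567}{4}\right)} = \frac{13995}{2 \cdot \frac{441}{4} \cdot \frac{729}{4} \cdot \frac{571}{4}} = \frac{13995}{\frac{183570219}{32}} = 13995 \cdot \frac{32}{183570219} = \frac{49760}{20396691}$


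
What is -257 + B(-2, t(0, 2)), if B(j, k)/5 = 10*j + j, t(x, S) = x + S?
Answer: -367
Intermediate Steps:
t(x, S) = S + x
B(j, k) = 55*j (B(j, k) = 5*(10*j + j) = 5*(11*j) = 55*j)
-257 + B(-2, t(0, 2)) = -257 + 55*(-2) = -257 - 110 = -367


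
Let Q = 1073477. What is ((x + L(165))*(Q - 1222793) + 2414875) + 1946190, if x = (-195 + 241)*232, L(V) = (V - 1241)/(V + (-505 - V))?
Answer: -802676003951/505 ≈ -1.5895e+9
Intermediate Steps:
L(V) = 1241/505 - V/505 (L(V) = (-1241 + V)/(-505) = (-1241 + V)*(-1/505) = 1241/505 - V/505)
x = 10672 (x = 46*232 = 10672)
((x + L(165))*(Q - 1222793) + 2414875) + 1946190 = ((10672 + (1241/505 - 1/505*165))*(1073477 - 1222793) + 2414875) + 1946190 = ((10672 + (1241/505 - 33/101))*(-149316) + 2414875) + 1946190 = ((10672 + 1076/505)*(-149316) + 2414875) + 1946190 = ((5390436/505)*(-149316) + 2414875) + 1946190 = (-804878341776/505 + 2414875) + 1946190 = -803658829901/505 + 1946190 = -802676003951/505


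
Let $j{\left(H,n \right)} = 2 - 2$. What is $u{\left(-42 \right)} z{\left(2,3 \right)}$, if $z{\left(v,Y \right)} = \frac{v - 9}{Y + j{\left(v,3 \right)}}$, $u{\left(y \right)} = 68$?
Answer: $- \frac{476}{3} \approx -158.67$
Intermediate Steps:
$j{\left(H,n \right)} = 0$ ($j{\left(H,n \right)} = 2 - 2 = 0$)
$z{\left(v,Y \right)} = \frac{-9 + v}{Y}$ ($z{\left(v,Y \right)} = \frac{v - 9}{Y + 0} = \frac{v - 9}{Y} = \frac{-9 + v}{Y}$)
$u{\left(-42 \right)} z{\left(2,3 \right)} = 68 \frac{-9 + 2}{3} = 68 \cdot \frac{1}{3} \left(-7\right) = 68 \left(- \frac{7}{3}\right) = - \frac{476}{3}$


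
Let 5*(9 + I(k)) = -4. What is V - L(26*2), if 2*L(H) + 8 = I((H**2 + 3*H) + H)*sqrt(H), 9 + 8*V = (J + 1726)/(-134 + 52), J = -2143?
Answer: 2303/656 + 49*sqrt(13)/5 ≈ 38.845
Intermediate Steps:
I(k) = -49/5 (I(k) = -9 + (1/5)*(-4) = -9 - 4/5 = -49/5)
V = -321/656 (V = -9/8 + ((-2143 + 1726)/(-134 + 52))/8 = -9/8 + (-417/(-82))/8 = -9/8 + (-417*(-1/82))/8 = -9/8 + (1/8)*(417/82) = -9/8 + 417/656 = -321/656 ≈ -0.48933)
L(H) = -4 - 49*sqrt(H)/10 (L(H) = -4 + (-49*sqrt(H)/5)/2 = -4 - 49*sqrt(H)/10)
V - L(26*2) = -321/656 - (-4 - 49*2*sqrt(13)/10) = -321/656 - (-4 - 49*sqrt(13)/5) = -321/656 + (4 + 49*sqrt(13)/5) = 2303/656 + 49*sqrt(13)/5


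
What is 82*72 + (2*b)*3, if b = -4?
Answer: 5880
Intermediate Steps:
82*72 + (2*b)*3 = 82*72 + (2*(-4))*3 = 5904 - 8*3 = 5904 - 24 = 5880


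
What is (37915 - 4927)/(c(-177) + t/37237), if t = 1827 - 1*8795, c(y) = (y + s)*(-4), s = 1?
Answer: 102364513/2183990 ≈ 46.870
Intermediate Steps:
c(y) = -4 - 4*y (c(y) = (y + 1)*(-4) = (1 + y)*(-4) = -4 - 4*y)
t = -6968 (t = 1827 - 8795 = -6968)
(37915 - 4927)/(c(-177) + t/37237) = (37915 - 4927)/((-4 - 4*(-177)) - 6968/37237) = 32988/((-4 + 708) - 6968*1/37237) = 32988/(704 - 6968/37237) = 32988/(26207880/37237) = 32988*(37237/26207880) = 102364513/2183990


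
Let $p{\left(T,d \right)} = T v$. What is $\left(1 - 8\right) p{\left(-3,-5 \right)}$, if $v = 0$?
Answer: $0$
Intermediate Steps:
$p{\left(T,d \right)} = 0$ ($p{\left(T,d \right)} = T 0 = 0$)
$\left(1 - 8\right) p{\left(-3,-5 \right)} = \left(1 - 8\right) 0 = \left(-7\right) 0 = 0$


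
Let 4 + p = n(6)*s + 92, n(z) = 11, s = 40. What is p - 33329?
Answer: -32801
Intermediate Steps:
p = 528 (p = -4 + (11*40 + 92) = -4 + (440 + 92) = -4 + 532 = 528)
p - 33329 = 528 - 33329 = -32801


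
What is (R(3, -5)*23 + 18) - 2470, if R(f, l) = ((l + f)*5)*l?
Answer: -1302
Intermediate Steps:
R(f, l) = l*(5*f + 5*l) (R(f, l) = ((f + l)*5)*l = (5*f + 5*l)*l = l*(5*f + 5*l))
(R(3, -5)*23 + 18) - 2470 = ((5*(-5)*(3 - 5))*23 + 18) - 2470 = ((5*(-5)*(-2))*23 + 18) - 2470 = (50*23 + 18) - 2470 = (1150 + 18) - 2470 = 1168 - 2470 = -1302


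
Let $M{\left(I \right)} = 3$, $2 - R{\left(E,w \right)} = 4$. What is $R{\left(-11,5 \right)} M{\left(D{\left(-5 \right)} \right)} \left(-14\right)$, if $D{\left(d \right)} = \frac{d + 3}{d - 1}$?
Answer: $84$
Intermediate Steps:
$D{\left(d \right)} = \frac{3 + d}{-1 + d}$
$R{\left(E,w \right)} = -2$ ($R{\left(E,w \right)} = 2 - 4 = -2$)
$R{\left(-11,5 \right)} M{\left(D{\left(-5 \right)} \right)} \left(-14\right) = \left(-2\right) 3 \left(-14\right) = \left(-6\right) \left(-14\right) = 84$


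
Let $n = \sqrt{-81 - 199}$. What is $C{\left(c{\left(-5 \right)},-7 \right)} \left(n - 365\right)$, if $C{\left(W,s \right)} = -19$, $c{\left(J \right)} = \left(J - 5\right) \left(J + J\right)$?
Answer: $6935 - 38 i \sqrt{70} \approx 6935.0 - 317.93 i$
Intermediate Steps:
$n = 2 i \sqrt{70}$ ($n = \sqrt{-280} = 2 i \sqrt{70} \approx 16.733 i$)
$c{\left(J \right)} = 2 J \left(-5 + J\right)$ ($c{\left(J \right)} = \left(-5 + J\right) 2 J = 2 J \left(-5 + J\right)$)
$C{\left(c{\left(-5 \right)},-7 \right)} \left(n - 365\right) = - 19 \left(2 i \sqrt{70} - 365\right) = - 19 \left(-365 + 2 i \sqrt{70}\right) = 6935 - 38 i \sqrt{70}$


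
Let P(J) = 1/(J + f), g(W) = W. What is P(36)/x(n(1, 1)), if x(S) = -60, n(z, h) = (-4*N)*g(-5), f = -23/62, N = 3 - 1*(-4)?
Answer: -31/66270 ≈ -0.00046778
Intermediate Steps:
N = 7 (N = 3 + 4 = 7)
f = -23/62 (f = -23*1/62 = -23/62 ≈ -0.37097)
n(z, h) = 140 (n(z, h) = -4*7*(-5) = -28*(-5) = 140)
P(J) = 1/(-23/62 + J) (P(J) = 1/(J - 23/62) = 1/(-23/62 + J))
P(36)/x(n(1, 1)) = (62/(-23 + 62*36))/(-60) = (62/(-23 + 2232))*(-1/60) = (62/2209)*(-1/60) = -31/66270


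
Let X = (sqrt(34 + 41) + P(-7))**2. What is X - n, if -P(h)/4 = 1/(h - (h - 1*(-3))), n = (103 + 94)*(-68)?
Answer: 121255/9 + 40*sqrt(3)/3 ≈ 13496.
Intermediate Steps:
n = -13396 (n = 197*(-68) = -13396)
P(h) = 4/3 (P(h) = -4/(h - (h - 1*(-3))) = -4/(h - (h + 3)) = -4/(h - (3 + h)) = -4/(h + (-3 - h)) = -4/(-3) = -4*(-1/3) = 4/3)
X = (4/3 + 5*sqrt(3))**2 (X = (sqrt(34 + 41) + 4/3)**2 = (sqrt(75) + 4/3)**2 = (5*sqrt(3) + 4/3)**2 = (4/3 + 5*sqrt(3))**2 ≈ 99.872)
X - n = (691/9 + 40*sqrt(3)/3) - 1*(-13396) = (691/9 + 40*sqrt(3)/3) + 13396 = 121255/9 + 40*sqrt(3)/3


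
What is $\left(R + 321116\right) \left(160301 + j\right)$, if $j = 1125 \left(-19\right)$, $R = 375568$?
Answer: $96787521384$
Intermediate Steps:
$j = -21375$
$\left(R + 321116\right) \left(160301 + j\right) = \left(375568 + 321116\right) \left(160301 - 21375\right) = 696684 \cdot 138926 = 96787521384$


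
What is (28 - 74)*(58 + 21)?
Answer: -3634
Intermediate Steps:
(28 - 74)*(58 + 21) = -46*79 = -3634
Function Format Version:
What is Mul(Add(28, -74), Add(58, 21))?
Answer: -3634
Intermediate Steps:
Mul(Add(28, -74), Add(58, 21)) = Mul(-46, 79) = -3634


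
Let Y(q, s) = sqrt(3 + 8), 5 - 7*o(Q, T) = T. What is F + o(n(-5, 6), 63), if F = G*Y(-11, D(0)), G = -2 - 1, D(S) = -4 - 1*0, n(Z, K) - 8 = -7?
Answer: -58/7 - 3*sqrt(11) ≈ -18.236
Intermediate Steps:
n(Z, K) = 1 (n(Z, K) = 8 - 7 = 1)
o(Q, T) = 5/7 - T/7
D(S) = -4 (D(S) = -4 + 0 = -4)
G = -3
Y(q, s) = sqrt(11)
F = -3*sqrt(11) ≈ -9.9499
F + o(n(-5, 6), 63) = -3*sqrt(11) + (5/7 - 1/7*63) = -3*sqrt(11) + (5/7 - 9) = -3*sqrt(11) - 58/7 = -58/7 - 3*sqrt(11)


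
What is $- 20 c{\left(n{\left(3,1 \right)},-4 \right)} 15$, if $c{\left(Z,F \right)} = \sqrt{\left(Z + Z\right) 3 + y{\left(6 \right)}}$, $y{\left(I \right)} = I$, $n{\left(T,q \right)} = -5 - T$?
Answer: $- 300 i \sqrt{42} \approx - 1944.2 i$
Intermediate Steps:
$c{\left(Z,F \right)} = \sqrt{6 + 6 Z}$ ($c{\left(Z,F \right)} = \sqrt{\left(Z + Z\right) 3 + 6} = \sqrt{2 Z 3 + 6} = \sqrt{6 Z + 6} = \sqrt{6 + 6 Z}$)
$- 20 c{\left(n{\left(3,1 \right)},-4 \right)} 15 = - 20 \sqrt{6 + 6 \left(-5 - 3\right)} 15 = - 20 \sqrt{6 + 6 \left(-8\right)} 15 = - 20 \sqrt{6 - 48} \cdot 15 = - 20 \sqrt{-42} \cdot 15 = - 20 i \sqrt{42} \cdot 15 = - 300 i \sqrt{42}$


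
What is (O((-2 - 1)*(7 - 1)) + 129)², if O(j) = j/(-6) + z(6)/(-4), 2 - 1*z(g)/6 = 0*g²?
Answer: 16641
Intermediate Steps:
z(g) = 12 (z(g) = 12 - 0*g² = 12 - 6*0 = 12 + 0 = 12)
O(j) = -3 - j/6 (O(j) = j/(-6) + 12/(-4) = j*(-⅙) + 12*(-¼) = -j/6 - 3 = -3 - j/6)
(O((-2 - 1)*(7 - 1)) + 129)² = ((-3 - (-2 - 1)*(7 - 1)/6) + 129)² = ((-3 - (-1)*6/2) + 129)² = ((-3 - ⅙*(-18)) + 129)² = ((-3 + 3) + 129)² = (0 + 129)² = 129² = 16641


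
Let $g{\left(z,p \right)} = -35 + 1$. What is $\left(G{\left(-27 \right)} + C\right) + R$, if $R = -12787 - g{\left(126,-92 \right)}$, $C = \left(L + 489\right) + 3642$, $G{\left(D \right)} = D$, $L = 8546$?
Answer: $-103$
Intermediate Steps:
$g{\left(z,p \right)} = -34$
$C = 12677$ ($C = \left(8546 + 489\right) + 3642 = 9035 + 3642 = 12677$)
$R = -12753$ ($R = -12787 - -34 = -12787 + 34 = -12753$)
$\left(G{\left(-27 \right)} + C\right) + R = \left(-27 + 12677\right) - 12753 = 12650 - 12753 = -103$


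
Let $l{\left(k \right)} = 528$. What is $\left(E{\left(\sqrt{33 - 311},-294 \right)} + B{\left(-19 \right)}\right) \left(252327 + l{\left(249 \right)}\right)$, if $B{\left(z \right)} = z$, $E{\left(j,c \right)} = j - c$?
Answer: $69535125 + 252855 i \sqrt{278} \approx 6.9535 \cdot 10^{7} + 4.2159 \cdot 10^{6} i$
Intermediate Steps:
$\left(E{\left(\sqrt{33 - 311},-294 \right)} + B{\left(-19 \right)}\right) \left(252327 + l{\left(249 \right)}\right) = \left(\left(\sqrt{33 - 311} - -294\right) - 19\right) \left(252327 + 528\right) = \left(\left(\sqrt{-278} + 294\right) - 19\right) 252855 = \left(\left(i \sqrt{278} + 294\right) - 19\right) 252855 = \left(\left(294 + i \sqrt{278}\right) - 19\right) 252855 = \left(275 + i \sqrt{278}\right) 252855 = 69535125 + 252855 i \sqrt{278}$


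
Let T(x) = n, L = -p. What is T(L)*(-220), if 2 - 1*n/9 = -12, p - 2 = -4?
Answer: -27720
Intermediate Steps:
p = -2 (p = 2 - 4 = -2)
L = 2 (L = -1*(-2) = 2)
n = 126 (n = 18 - 9*(-12) = 18 + 108 = 126)
T(x) = 126
T(L)*(-220) = 126*(-220) = -27720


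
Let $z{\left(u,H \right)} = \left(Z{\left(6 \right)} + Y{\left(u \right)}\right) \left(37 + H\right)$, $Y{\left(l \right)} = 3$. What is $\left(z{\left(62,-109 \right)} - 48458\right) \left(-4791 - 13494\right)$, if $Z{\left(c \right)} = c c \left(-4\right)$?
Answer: $700425210$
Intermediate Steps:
$Z{\left(c \right)} = - 4 c^{2}$ ($Z{\left(c \right)} = c^{2} \left(-4\right) = - 4 c^{2}$)
$z{\left(u,H \right)} = -5217 - 141 H$ ($z{\left(u,H \right)} = \left(- 4 \cdot 6^{2} + 3\right) \left(37 + H\right) = \left(\left(-4\right) 36 + 3\right) \left(37 + H\right) = \left(-144 + 3\right) \left(37 + H\right) = - 141 \left(37 + H\right) = -5217 - 141 H$)
$\left(z{\left(62,-109 \right)} - 48458\right) \left(-4791 - 13494\right) = \left(\left(-5217 - -15369\right) - 48458\right) \left(-4791 - 13494\right) = \left(\left(-5217 + 15369\right) - 48458\right) \left(-18285\right) = \left(10152 - 48458\right) \left(-18285\right) = \left(-38306\right) \left(-18285\right) = 700425210$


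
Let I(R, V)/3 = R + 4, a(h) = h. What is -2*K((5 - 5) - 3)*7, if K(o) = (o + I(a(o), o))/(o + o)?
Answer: 0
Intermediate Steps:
I(R, V) = 12 + 3*R (I(R, V) = 3*(R + 4) = 3*(4 + R) = 12 + 3*R)
K(o) = (12 + 4*o)/(2*o) (K(o) = (o + (12 + 3*o))/(o + o) = (12 + 4*o)/((2*o)) = (12 + 4*o)*(1/(2*o)) = (12 + 4*o)/(2*o))
-2*K((5 - 5) - 3)*7 = -2*(2 + 6/((5 - 5) - 3))*7 = -2*(2 + 6/(0 - 3))*7 = -2*(2 + 6/(-3))*7 = -2*(2 + 6*(-1/3))*7 = -2*(2 - 2)*7 = -0*7 = -2*0 = 0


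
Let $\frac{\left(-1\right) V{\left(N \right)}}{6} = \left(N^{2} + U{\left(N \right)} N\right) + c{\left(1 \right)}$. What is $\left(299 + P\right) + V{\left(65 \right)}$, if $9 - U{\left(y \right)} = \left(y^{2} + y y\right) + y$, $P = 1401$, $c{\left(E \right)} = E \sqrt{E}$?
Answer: $3293684$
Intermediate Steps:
$c{\left(E \right)} = E^{\frac{3}{2}}$
$U{\left(y \right)} = 9 - y - 2 y^{2}$ ($U{\left(y \right)} = 9 - \left(\left(y^{2} + y y\right) + y\right) = 9 - \left(\left(y^{2} + y^{2}\right) + y\right) = 9 - \left(2 y^{2} + y\right) = 9 - \left(y + 2 y^{2}\right) = 9 - y - 2 y^{2}$)
$V{\left(N \right)} = -6 - 6 N^{2} - 6 N \left(9 - N - 2 N^{2}\right)$ ($V{\left(N \right)} = - 6 \left(\left(N^{2} + \left(9 - N - 2 N^{2}\right) N\right) + 1^{\frac{3}{2}}\right) = - 6 \left(\left(N^{2} + N \left(9 - N - 2 N^{2}\right)\right) + 1\right) = - 6 \left(1 + N^{2} + N \left(9 - N - 2 N^{2}\right)\right) = -6 - 6 N^{2} - 6 N \left(9 - N - 2 N^{2}\right)$)
$\left(299 + P\right) + V{\left(65 \right)} = \left(299 + 1401\right) - \left(3516 - 3295500\right) = 1700 - -3291984 = 1700 + 3291984 = 3293684$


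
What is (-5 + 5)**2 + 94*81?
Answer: 7614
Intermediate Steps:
(-5 + 5)**2 + 94*81 = 0**2 + 7614 = 0 + 7614 = 7614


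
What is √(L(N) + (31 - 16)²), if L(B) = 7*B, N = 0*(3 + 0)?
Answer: 15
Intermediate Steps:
N = 0 (N = 0*3 = 0)
√(L(N) + (31 - 16)²) = √(7*0 + (31 - 16)²) = √(0 + 15²) = √(0 + 225) = √225 = 15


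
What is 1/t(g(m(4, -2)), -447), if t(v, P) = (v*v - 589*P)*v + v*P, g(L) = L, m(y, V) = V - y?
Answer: -1/1577232 ≈ -6.3402e-7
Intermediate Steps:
t(v, P) = P*v + v*(v² - 589*P) (t(v, P) = (v² - 589*P)*v + P*v = v*(v² - 589*P) + P*v = P*v + v*(v² - 589*P))
1/t(g(m(4, -2)), -447) = 1/((-2 - 1*4)*((-2 - 1*4)² - 588*(-447))) = 1/((-2 - 4)*((-2 - 4)² + 262836)) = 1/(-6*((-6)² + 262836)) = 1/(-6*(36 + 262836)) = 1/(-6*262872) = 1/(-1577232) = -1/1577232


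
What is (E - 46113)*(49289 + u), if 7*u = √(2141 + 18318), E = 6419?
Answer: -1956477566 - 39694*√20459/7 ≈ -1.9573e+9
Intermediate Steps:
u = √20459/7 (u = √(2141 + 18318)/7 = √20459/7 ≈ 20.434)
(E - 46113)*(49289 + u) = (6419 - 46113)*(49289 + √20459/7) = -39694*(49289 + √20459/7) = -1956477566 - 39694*√20459/7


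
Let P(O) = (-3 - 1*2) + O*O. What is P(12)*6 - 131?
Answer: 703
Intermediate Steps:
P(O) = -5 + O² (P(O) = (-3 - 2) + O² = -5 + O²)
P(12)*6 - 131 = (-5 + 12²)*6 - 131 = (-5 + 144)*6 - 131 = 139*6 - 131 = 834 - 131 = 703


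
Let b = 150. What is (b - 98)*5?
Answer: 260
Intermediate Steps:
(b - 98)*5 = (150 - 98)*5 = 52*5 = 260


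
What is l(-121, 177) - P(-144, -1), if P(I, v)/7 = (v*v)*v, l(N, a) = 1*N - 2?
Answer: -116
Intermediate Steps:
l(N, a) = -2 + N (l(N, a) = N - 2 = -2 + N)
P(I, v) = 7*v**3 (P(I, v) = 7*((v*v)*v) = 7*(v**2*v) = 7*v**3)
l(-121, 177) - P(-144, -1) = (-2 - 121) - 7*(-1)**3 = -123 - 7*(-1) = -123 - 1*(-7) = -123 + 7 = -116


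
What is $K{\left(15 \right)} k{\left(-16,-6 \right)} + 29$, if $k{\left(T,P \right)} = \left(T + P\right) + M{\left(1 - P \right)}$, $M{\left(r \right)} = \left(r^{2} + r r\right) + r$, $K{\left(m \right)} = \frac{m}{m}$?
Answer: $112$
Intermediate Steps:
$K{\left(m \right)} = 1$
$M{\left(r \right)} = r + 2 r^{2}$ ($M{\left(r \right)} = \left(r^{2} + r^{2}\right) + r = 2 r^{2} + r = r + 2 r^{2}$)
$k{\left(T,P \right)} = P + T + \left(1 - P\right) \left(3 - 2 P\right)$ ($k{\left(T,P \right)} = \left(T + P\right) + \left(1 - P\right) \left(1 + 2 \left(1 - P\right)\right) = \left(P + T\right) + \left(1 - P\right) \left(1 - \left(-2 + 2 P\right)\right) = \left(P + T\right) + \left(1 - P\right) \left(3 - 2 P\right) = P + T + \left(1 - P\right) \left(3 - 2 P\right)$)
$K{\left(15 \right)} k{\left(-16,-6 \right)} + 29 = 1 \left(-6 - 16 + \left(-1 - 6\right) \left(-3 + 2 \left(-6\right)\right)\right) + 29 = 1 \left(-6 - 16 - 7 \left(-3 - 12\right)\right) + 29 = 1 \left(-6 - 16 - -105\right) + 29 = 1 \left(-6 - 16 + 105\right) + 29 = 1 \cdot 83 + 29 = 83 + 29 = 112$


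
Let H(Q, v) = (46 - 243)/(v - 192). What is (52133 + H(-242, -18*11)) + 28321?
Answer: 31377257/390 ≈ 80455.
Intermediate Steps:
H(Q, v) = -197/(-192 + v)
(52133 + H(-242, -18*11)) + 28321 = (52133 - 197/(-192 - 18*11)) + 28321 = (52133 - 197/(-192 - 198)) + 28321 = (52133 - 197/(-390)) + 28321 = (52133 - 197*(-1/390)) + 28321 = (52133 + 197/390) + 28321 = 20332067/390 + 28321 = 31377257/390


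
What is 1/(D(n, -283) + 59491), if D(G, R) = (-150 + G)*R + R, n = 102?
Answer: 1/72792 ≈ 1.3738e-5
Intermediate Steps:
D(G, R) = R + R*(-150 + G) (D(G, R) = R*(-150 + G) + R = R + R*(-150 + G))
1/(D(n, -283) + 59491) = 1/(-283*(-149 + 102) + 59491) = 1/(-283*(-47) + 59491) = 1/(13301 + 59491) = 1/72792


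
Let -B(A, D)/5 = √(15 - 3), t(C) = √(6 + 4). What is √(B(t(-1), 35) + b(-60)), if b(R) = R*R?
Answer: √(3600 - 10*√3) ≈ 59.855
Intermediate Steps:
t(C) = √10
b(R) = R²
B(A, D) = -10*√3 (B(A, D) = -5*√(15 - 3) = -10*√3)
√(B(t(-1), 35) + b(-60)) = √(-10*√3 + (-60)²) = √(-10*√3 + 3600) = √(3600 - 10*√3)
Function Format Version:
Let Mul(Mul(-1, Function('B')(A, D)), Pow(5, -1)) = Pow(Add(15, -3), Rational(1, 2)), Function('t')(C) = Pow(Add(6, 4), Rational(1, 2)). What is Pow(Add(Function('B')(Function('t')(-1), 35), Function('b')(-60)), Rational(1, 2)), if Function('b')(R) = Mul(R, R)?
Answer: Pow(Add(3600, Mul(-10, Pow(3, Rational(1, 2)))), Rational(1, 2)) ≈ 59.855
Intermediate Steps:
Function('t')(C) = Pow(10, Rational(1, 2))
Function('b')(R) = Pow(R, 2)
Function('B')(A, D) = Mul(-10, Pow(3, Rational(1, 2))) (Function('B')(A, D) = Mul(-5, Pow(Add(15, -3), Rational(1, 2))) = Mul(-5, Pow(12, Rational(1, 2))) = Mul(-5, Mul(2, Pow(3, Rational(1, 2)))) = Mul(-10, Pow(3, Rational(1, 2))))
Pow(Add(Function('B')(Function('t')(-1), 35), Function('b')(-60)), Rational(1, 2)) = Pow(Add(Mul(-10, Pow(3, Rational(1, 2))), Pow(-60, 2)), Rational(1, 2)) = Pow(Add(Mul(-10, Pow(3, Rational(1, 2))), 3600), Rational(1, 2)) = Pow(Add(3600, Mul(-10, Pow(3, Rational(1, 2)))), Rational(1, 2))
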